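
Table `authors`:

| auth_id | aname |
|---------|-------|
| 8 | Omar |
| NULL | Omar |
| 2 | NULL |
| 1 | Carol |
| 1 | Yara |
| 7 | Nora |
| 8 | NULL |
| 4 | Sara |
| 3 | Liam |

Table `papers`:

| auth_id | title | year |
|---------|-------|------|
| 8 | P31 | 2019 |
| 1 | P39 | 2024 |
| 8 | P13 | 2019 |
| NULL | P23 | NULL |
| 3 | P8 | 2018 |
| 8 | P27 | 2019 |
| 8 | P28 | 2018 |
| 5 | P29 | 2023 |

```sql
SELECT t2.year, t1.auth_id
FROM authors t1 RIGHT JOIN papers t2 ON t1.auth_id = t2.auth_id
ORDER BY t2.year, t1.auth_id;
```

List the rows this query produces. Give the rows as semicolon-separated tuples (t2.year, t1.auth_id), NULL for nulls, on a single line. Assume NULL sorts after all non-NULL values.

(2018, 3); (2018, 8); (2018, 8); (2019, 8); (2019, 8); (2019, 8); (2019, 8); (2019, 8); (2019, 8); (2023, NULL); (2024, 1); (2024, 1); (NULL, NULL)

RIGHT JOIN keeps every row from `papers`; unmatched rows get NULL for `authors`'s columns.
Matching on t1.auth_id = t2.auth_id. A NULL in a compared column never satisfies the condition.
- t1[0] auth_id=8 → 4 match(es) in t2 → 4 row(s).
- t1[1] auth_id=NULL → no match.
- t1[2] auth_id=2 → no match.
- t1[3] auth_id=1 → 1 match(es) in t2 → 1 row(s).
- t1[4] auth_id=1 → 1 match(es) in t2 → 1 row(s).
- t1[5] auth_id=7 → no match.
- t1[6] auth_id=8 → 4 match(es) in t2 → 4 row(s).
- t1[7] auth_id=4 → no match.
- t1[8] auth_id=3 → 1 match(es) in t2 → 1 row(s).
- plus 2 unmatched t2 row(s), each kept with NULL t1 columns.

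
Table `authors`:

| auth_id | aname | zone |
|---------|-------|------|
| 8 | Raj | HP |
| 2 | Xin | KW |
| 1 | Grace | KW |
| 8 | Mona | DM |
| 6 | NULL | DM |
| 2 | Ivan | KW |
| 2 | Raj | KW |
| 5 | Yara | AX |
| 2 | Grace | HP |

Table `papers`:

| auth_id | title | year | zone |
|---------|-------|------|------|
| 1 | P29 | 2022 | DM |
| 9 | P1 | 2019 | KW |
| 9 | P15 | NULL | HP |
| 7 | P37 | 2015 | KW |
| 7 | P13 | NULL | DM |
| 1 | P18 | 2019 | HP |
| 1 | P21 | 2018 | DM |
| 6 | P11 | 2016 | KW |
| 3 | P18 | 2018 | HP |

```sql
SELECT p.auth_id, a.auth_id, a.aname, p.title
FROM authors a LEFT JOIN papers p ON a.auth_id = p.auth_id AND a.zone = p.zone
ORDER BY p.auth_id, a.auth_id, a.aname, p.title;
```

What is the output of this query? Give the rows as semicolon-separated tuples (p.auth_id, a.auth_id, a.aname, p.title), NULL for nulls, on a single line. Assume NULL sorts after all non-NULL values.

LEFT JOIN keeps every row from `authors`; unmatched rows get NULL for `papers`'s columns.
Matching on a.auth_id = p.auth_id AND a.zone = p.zone.
- auth_id=8, zone=HP: no p row matches, row kept with p columns NULL.
- auth_id=2, zone=KW: no p row matches, row kept with p columns NULL.
- auth_id=1, zone=KW: no p row matches, row kept with p columns NULL.
- auth_id=8, zone=DM: no p row matches, row kept with p columns NULL.
- auth_id=6, zone=DM: no p row matches, row kept with p columns NULL.
- auth_id=2, zone=KW: no p row matches, row kept with p columns NULL.
- auth_id=2, zone=KW: no p row matches, row kept with p columns NULL.
- auth_id=5, zone=AX: no p row matches, row kept with p columns NULL.
- auth_id=2, zone=HP: no p row matches, row kept with p columns NULL.
After projecting and ordering:
p.auth_id | a.auth_id | a.aname | p.title
NULL | 1 | Grace | NULL
NULL | 2 | Grace | NULL
NULL | 2 | Ivan | NULL
NULL | 2 | Raj | NULL
NULL | 2 | Xin | NULL
NULL | 5 | Yara | NULL
NULL | 6 | NULL | NULL
NULL | 8 | Mona | NULL
NULL | 8 | Raj | NULL

(NULL, 1, Grace, NULL); (NULL, 2, Grace, NULL); (NULL, 2, Ivan, NULL); (NULL, 2, Raj, NULL); (NULL, 2, Xin, NULL); (NULL, 5, Yara, NULL); (NULL, 6, NULL, NULL); (NULL, 8, Mona, NULL); (NULL, 8, Raj, NULL)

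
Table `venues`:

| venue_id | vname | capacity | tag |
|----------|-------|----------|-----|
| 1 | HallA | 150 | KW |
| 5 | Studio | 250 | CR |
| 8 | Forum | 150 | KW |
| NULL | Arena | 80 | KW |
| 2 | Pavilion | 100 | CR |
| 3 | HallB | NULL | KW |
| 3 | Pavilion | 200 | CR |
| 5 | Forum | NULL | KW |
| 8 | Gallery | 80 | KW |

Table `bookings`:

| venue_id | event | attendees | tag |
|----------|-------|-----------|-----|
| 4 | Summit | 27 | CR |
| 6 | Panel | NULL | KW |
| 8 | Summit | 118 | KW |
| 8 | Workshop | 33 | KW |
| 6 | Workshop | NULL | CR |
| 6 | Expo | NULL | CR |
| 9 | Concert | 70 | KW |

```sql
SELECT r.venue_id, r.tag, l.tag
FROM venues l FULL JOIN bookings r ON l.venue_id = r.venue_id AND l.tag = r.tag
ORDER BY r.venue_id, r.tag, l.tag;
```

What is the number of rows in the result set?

16

FULL OUTER JOIN keeps every row from both sides; unmatched rows get NULL for the other side's columns.
Matching on l.venue_id = r.venue_id AND l.tag = r.tag. A NULL in a compared column never satisfies the condition.
- l[0] venue_id=1, tag=KW → no match; kept with NULLs on the r side.
- l[1] venue_id=5, tag=CR → no match; kept with NULLs on the r side.
- l[2] venue_id=8, tag=KW → 2 match(es) in r → 2 row(s).
- l[3] venue_id=NULL, tag=KW → no match; kept with NULLs on the r side.
- l[4] venue_id=2, tag=CR → no match; kept with NULLs on the r side.
- l[5] venue_id=3, tag=KW → no match; kept with NULLs on the r side.
- l[6] venue_id=3, tag=CR → no match; kept with NULLs on the r side.
- l[7] venue_id=5, tag=KW → no match; kept with NULLs on the r side.
- l[8] venue_id=8, tag=KW → 2 match(es) in r → 2 row(s).
- 5 r row(s) had no l match → kept, l columns NULL.
Total: 4 matched + 12 padded = 16 rows.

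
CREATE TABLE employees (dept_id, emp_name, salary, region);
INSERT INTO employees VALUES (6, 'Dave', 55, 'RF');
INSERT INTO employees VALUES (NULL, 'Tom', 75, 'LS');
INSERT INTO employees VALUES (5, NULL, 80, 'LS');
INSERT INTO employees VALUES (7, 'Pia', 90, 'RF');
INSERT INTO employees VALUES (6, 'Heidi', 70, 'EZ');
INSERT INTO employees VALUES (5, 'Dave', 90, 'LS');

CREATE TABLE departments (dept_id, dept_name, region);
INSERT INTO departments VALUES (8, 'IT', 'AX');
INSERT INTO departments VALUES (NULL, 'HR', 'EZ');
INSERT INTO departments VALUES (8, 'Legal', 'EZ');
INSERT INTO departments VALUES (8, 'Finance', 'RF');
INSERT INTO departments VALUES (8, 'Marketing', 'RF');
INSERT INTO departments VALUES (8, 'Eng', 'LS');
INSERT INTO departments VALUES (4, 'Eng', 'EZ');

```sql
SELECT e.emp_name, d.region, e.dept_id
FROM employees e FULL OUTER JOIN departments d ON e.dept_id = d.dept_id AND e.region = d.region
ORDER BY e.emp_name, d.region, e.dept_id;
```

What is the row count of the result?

13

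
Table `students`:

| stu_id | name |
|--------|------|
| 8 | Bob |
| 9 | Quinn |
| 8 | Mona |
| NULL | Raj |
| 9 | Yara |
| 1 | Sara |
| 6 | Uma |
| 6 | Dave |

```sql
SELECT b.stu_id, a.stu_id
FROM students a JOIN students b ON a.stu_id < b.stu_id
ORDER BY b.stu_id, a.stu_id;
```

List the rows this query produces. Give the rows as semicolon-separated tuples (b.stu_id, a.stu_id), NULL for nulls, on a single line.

INNER JOIN keeps only pairs where the ON condition holds.
Matching on a.stu_id < b.stu_id. A NULL in a compared column never satisfies the condition.
- a[0] stu_id=8 → 2 match(es) in b → 2 row(s).
- a[1] stu_id=9 → no match; dropped.
- a[2] stu_id=8 → 2 match(es) in b → 2 row(s).
- a[3] stu_id=NULL → no match; dropped.
- a[4] stu_id=9 → no match; dropped.
- a[5] stu_id=1 → 6 match(es) in b → 6 row(s).
- a[6] stu_id=6 → 4 match(es) in b → 4 row(s).
- a[7] stu_id=6 → 4 match(es) in b → 4 row(s).

(6, 1); (6, 1); (8, 1); (8, 1); (8, 6); (8, 6); (8, 6); (8, 6); (9, 1); (9, 1); (9, 6); (9, 6); (9, 6); (9, 6); (9, 8); (9, 8); (9, 8); (9, 8)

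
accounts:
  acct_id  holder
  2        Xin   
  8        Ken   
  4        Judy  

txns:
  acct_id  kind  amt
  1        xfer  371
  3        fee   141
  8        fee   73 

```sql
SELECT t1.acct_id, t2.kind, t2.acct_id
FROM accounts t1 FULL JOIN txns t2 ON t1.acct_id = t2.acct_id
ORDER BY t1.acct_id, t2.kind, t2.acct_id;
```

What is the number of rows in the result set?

5

FULL OUTER JOIN keeps every row from both sides; unmatched rows get NULL for the other side's columns.
Matching on t1.acct_id = t2.acct_id.
- t1 (acct_id=2) has no partner → padded with NULL.
- t1 (acct_id=8) pairs with 1 row(s) of t2.
- t1 (acct_id=4) has no partner → padded with NULL.
- 2 t2 row(s) had no t1 match → kept, t1 columns NULL.
Total: 1 matched + 4 padded = 5 rows.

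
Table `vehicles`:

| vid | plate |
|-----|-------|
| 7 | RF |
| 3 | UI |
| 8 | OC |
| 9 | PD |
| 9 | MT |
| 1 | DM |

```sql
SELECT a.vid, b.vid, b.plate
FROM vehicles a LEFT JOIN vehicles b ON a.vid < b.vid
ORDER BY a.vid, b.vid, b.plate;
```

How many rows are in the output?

LEFT JOIN keeps every row from `vehicles a`; unmatched rows get NULL for `vehicles b`'s columns.
Matching on a.vid < b.vid.
Matched pairs: 14; unmatched a rows kept: 2.
Total: 14 matched + 2 padded = 16 rows.

16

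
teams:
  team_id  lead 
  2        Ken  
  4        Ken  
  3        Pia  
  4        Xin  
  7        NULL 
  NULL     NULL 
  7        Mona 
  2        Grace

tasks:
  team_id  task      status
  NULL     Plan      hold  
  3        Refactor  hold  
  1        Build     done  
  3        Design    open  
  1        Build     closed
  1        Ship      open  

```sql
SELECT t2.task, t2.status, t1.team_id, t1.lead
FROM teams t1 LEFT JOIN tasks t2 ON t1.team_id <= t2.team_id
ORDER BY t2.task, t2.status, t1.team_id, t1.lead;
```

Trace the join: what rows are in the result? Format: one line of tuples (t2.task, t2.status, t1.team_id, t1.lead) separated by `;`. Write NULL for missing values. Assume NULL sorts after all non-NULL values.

(Design, open, 2, Grace); (Design, open, 2, Ken); (Design, open, 3, Pia); (Refactor, hold, 2, Grace); (Refactor, hold, 2, Ken); (Refactor, hold, 3, Pia); (NULL, NULL, 4, Ken); (NULL, NULL, 4, Xin); (NULL, NULL, 7, Mona); (NULL, NULL, 7, NULL); (NULL, NULL, NULL, NULL)

LEFT JOIN keeps every row from `teams`; unmatched rows get NULL for `tasks`'s columns.
Matching on t1.team_id <= t2.team_id. A NULL in a compared column never satisfies the condition.
- t1 row (team_id=2): matches 2 t2 row(s) → 2 output row(s).
- t1 row (team_id=4): no match → kept, t2 columns NULL.
- t1 row (team_id=3): matches 2 t2 row(s) → 2 output row(s).
- t1 row (team_id=4): no match → kept, t2 columns NULL.
- t1 row (team_id=7): no match → kept, t2 columns NULL.
- t1 row (team_id=NULL): no match → kept, t2 columns NULL.
- t1 row (team_id=7): no match → kept, t2 columns NULL.
- t1 row (team_id=2): matches 2 t2 row(s) → 2 output row(s).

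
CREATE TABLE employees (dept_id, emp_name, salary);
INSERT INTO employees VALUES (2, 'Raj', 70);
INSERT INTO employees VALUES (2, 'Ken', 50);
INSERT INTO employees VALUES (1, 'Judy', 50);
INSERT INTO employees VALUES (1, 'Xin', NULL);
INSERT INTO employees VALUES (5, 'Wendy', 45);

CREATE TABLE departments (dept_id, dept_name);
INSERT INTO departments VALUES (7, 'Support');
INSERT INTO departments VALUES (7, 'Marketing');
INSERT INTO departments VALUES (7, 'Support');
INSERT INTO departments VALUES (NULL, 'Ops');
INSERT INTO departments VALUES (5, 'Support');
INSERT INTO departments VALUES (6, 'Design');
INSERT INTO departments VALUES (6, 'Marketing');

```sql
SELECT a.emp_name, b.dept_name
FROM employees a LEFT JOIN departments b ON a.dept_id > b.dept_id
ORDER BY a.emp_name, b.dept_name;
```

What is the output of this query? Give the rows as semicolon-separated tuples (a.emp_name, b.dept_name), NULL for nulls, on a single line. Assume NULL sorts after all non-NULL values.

(Judy, NULL); (Ken, NULL); (Raj, NULL); (Wendy, NULL); (Xin, NULL)

LEFT JOIN keeps every row from `employees`; unmatched rows get NULL for `departments`'s columns.
Matching on a.dept_id > b.dept_id. A NULL in a compared column never satisfies the condition.
- a row (dept_id=2): no match → kept, b columns NULL.
- a row (dept_id=2): no match → kept, b columns NULL.
- a row (dept_id=1): no match → kept, b columns NULL.
- a row (dept_id=1): no match → kept, b columns NULL.
- a row (dept_id=5): no match → kept, b columns NULL.
After projecting and ordering:
a.emp_name | b.dept_name
Judy | NULL
Ken | NULL
Raj | NULL
Wendy | NULL
Xin | NULL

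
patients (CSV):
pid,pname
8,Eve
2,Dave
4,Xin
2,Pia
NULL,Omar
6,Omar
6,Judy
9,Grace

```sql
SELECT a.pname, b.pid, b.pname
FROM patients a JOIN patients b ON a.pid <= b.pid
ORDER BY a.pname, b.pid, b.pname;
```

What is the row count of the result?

INNER JOIN keeps only pairs where the ON condition holds.
Matching on a.pid <= b.pid. A NULL in a compared column never satisfies the condition.
- a row (pid=8): matches 2 b row(s) → 2 output row(s).
- a row (pid=2): matches 7 b row(s) → 7 output row(s).
- a row (pid=4): matches 5 b row(s) → 5 output row(s).
- a row (pid=2): matches 7 b row(s) → 7 output row(s).
- a row (pid=NULL): no match → dropped.
- a row (pid=6): matches 4 b row(s) → 4 output row(s).
- a row (pid=6): matches 4 b row(s) → 4 output row(s).
- a row (pid=9): matches 1 b row(s) → 1 output row(s).
Total: 30 rows.

30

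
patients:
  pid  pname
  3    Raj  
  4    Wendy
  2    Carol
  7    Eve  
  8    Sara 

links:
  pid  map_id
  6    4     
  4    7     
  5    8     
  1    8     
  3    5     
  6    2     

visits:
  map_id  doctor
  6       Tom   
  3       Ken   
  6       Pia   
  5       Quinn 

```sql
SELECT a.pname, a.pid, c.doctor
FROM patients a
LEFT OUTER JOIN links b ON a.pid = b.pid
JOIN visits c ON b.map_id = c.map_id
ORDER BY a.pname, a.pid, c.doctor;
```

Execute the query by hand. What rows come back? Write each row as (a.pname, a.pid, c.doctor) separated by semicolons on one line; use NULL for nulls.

Joins associate left-to-right: patients LEFT JOIN links on pid gives 5 intermediate row(s).
Then INNER JOIN `visits c` on map_id: keep only rows whose b.map_id appears in c.

(Raj, 3, Quinn)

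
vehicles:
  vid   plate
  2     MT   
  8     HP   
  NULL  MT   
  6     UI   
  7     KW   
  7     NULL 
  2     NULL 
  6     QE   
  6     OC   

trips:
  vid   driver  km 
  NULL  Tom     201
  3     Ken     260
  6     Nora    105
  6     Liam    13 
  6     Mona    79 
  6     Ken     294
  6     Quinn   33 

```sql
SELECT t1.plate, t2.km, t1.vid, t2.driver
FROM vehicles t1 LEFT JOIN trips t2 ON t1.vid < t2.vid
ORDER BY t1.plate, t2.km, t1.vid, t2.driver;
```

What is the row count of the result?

LEFT JOIN keeps every row from `vehicles`; unmatched rows get NULL for `trips`'s columns.
Matching on t1.vid < t2.vid. A NULL in a compared column never satisfies the condition.
Matched pairs: 12; unmatched t1 rows kept: 7.
Total: 12 matched + 7 padded = 19 rows.

19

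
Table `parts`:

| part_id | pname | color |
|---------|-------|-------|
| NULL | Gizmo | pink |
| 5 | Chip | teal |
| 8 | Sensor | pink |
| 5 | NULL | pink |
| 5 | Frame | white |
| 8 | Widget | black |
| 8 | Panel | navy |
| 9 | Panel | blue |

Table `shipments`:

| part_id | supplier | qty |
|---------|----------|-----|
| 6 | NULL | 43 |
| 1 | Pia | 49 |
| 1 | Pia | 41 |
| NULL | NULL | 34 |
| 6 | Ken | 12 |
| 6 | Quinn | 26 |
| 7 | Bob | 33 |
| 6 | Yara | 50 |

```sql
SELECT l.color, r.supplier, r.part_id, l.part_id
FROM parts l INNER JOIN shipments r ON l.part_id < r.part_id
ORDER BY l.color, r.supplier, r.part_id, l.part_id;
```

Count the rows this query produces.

15

INNER JOIN keeps only pairs where the ON condition holds.
Matching on l.part_id < r.part_id. A NULL in a compared column never satisfies the condition.
Matched pairs: 15.
Total: 15 rows.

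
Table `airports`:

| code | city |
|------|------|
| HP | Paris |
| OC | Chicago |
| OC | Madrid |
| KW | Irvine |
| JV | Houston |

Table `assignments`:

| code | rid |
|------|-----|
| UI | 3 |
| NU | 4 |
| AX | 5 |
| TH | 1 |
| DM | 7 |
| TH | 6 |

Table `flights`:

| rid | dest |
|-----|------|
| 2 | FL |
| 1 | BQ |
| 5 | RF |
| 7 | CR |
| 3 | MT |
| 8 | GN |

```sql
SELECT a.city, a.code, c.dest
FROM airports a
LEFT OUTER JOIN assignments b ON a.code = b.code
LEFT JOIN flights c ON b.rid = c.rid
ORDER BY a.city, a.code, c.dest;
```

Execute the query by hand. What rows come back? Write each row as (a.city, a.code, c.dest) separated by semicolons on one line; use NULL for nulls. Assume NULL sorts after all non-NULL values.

(Chicago, OC, NULL); (Houston, JV, NULL); (Irvine, KW, NULL); (Madrid, OC, NULL); (Paris, HP, NULL)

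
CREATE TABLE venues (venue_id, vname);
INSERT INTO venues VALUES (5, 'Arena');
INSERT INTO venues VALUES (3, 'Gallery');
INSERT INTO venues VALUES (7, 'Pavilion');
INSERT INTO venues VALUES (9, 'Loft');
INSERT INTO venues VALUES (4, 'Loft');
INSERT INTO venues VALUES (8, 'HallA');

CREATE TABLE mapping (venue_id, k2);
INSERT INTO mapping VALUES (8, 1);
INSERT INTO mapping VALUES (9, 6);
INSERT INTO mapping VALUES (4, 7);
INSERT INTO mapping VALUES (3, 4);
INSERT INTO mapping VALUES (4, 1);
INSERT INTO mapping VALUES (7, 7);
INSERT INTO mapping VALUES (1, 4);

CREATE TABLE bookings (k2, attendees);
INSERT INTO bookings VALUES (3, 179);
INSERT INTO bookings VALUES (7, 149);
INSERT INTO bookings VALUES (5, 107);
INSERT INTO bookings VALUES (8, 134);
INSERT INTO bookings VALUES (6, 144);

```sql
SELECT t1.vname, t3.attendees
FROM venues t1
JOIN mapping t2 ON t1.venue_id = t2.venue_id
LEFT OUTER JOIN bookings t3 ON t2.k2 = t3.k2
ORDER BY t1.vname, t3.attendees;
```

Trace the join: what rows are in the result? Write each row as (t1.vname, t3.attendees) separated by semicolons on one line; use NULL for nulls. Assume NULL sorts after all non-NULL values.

(Gallery, NULL); (HallA, NULL); (Loft, 144); (Loft, 149); (Loft, NULL); (Pavilion, 149)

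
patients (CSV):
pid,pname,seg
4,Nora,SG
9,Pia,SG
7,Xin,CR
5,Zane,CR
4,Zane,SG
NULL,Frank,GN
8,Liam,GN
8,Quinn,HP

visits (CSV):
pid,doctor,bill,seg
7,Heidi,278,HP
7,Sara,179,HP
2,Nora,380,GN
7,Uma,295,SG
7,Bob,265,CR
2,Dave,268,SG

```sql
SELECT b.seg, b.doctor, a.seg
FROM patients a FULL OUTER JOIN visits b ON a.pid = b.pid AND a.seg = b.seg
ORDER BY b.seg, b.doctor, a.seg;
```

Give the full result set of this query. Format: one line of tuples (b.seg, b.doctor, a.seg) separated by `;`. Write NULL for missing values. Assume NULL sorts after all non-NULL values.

(CR, Bob, CR); (GN, Nora, NULL); (HP, Heidi, NULL); (HP, Sara, NULL); (SG, Dave, NULL); (SG, Uma, NULL); (NULL, NULL, CR); (NULL, NULL, GN); (NULL, NULL, GN); (NULL, NULL, HP); (NULL, NULL, SG); (NULL, NULL, SG); (NULL, NULL, SG)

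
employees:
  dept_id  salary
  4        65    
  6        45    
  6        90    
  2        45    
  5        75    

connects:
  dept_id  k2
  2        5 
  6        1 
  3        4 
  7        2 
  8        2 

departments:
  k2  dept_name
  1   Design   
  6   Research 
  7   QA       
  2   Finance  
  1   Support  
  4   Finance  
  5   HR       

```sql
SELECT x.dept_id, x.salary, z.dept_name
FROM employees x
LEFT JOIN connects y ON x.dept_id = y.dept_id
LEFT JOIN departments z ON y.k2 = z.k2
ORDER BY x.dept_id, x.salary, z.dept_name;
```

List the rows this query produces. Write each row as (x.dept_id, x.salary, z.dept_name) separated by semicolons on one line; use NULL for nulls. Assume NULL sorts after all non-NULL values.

(2, 45, HR); (4, 65, NULL); (5, 75, NULL); (6, 45, Design); (6, 45, Support); (6, 90, Design); (6, 90, Support)

Evaluate left to right. First `employees x LEFT JOIN connects y` on dept_id: 5 row(s).
Then LEFT JOIN `departments z` on k2: each of those 5 rows is kept; rows whose y.k2 has no match in z get NULL for z's columns.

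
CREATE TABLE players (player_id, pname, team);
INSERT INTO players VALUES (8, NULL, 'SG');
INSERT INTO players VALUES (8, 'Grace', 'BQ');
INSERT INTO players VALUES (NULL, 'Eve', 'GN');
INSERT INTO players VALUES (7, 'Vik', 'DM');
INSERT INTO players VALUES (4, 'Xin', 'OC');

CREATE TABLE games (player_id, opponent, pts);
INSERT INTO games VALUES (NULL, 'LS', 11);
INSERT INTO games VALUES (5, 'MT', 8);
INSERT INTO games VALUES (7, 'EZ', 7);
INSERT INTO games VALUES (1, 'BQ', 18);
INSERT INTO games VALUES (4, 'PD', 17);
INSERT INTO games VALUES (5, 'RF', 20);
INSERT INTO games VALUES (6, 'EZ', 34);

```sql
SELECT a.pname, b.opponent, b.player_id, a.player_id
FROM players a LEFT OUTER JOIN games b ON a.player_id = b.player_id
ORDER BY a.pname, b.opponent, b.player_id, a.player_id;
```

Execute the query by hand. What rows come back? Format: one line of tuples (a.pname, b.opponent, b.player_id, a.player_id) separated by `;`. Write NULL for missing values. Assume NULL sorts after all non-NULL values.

(Eve, NULL, NULL, NULL); (Grace, NULL, NULL, 8); (Vik, EZ, 7, 7); (Xin, PD, 4, 4); (NULL, NULL, NULL, 8)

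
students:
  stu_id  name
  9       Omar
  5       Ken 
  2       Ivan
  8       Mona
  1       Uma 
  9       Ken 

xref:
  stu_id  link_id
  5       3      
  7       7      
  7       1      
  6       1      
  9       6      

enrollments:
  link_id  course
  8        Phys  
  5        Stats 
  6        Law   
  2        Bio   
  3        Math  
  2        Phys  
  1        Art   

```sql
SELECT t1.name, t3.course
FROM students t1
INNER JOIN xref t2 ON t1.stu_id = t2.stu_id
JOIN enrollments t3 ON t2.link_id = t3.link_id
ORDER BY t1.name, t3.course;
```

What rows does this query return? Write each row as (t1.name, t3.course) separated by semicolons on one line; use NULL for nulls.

(Ken, Law); (Ken, Math); (Omar, Law)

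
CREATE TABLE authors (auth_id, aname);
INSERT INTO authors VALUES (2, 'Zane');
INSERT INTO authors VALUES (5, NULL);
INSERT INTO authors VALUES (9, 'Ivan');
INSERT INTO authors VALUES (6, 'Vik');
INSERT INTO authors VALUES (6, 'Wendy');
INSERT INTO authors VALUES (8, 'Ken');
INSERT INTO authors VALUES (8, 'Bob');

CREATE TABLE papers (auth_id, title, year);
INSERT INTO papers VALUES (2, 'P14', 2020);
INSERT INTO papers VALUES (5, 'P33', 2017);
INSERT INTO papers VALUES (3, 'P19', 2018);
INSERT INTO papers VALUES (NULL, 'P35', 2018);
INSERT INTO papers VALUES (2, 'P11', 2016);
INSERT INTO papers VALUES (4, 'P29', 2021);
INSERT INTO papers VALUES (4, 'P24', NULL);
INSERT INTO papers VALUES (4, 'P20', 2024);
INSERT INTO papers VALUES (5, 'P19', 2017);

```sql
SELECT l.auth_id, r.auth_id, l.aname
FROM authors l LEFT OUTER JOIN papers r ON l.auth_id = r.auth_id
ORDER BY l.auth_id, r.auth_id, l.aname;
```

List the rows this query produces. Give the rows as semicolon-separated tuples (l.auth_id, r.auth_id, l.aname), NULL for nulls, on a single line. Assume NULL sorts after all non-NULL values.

LEFT JOIN keeps every row from `authors`; unmatched rows get NULL for `papers`'s columns.
Matching on l.auth_id = r.auth_id. A NULL in a compared column never satisfies the condition.
- l row (auth_id=2): matches 2 r row(s) → 2 output row(s).
- l row (auth_id=5): matches 2 r row(s) → 2 output row(s).
- l row (auth_id=9): no match → kept, r columns NULL.
- l row (auth_id=6): no match → kept, r columns NULL.
- l row (auth_id=6): no match → kept, r columns NULL.
- l row (auth_id=8): no match → kept, r columns NULL.
- l row (auth_id=8): no match → kept, r columns NULL.
After projecting and ordering:
l.auth_id | r.auth_id | l.aname
2 | 2 | Zane
2 | 2 | Zane
5 | 5 | NULL
5 | 5 | NULL
6 | NULL | Vik
6 | NULL | Wendy
8 | NULL | Bob
8 | NULL | Ken
9 | NULL | Ivan

(2, 2, Zane); (2, 2, Zane); (5, 5, NULL); (5, 5, NULL); (6, NULL, Vik); (6, NULL, Wendy); (8, NULL, Bob); (8, NULL, Ken); (9, NULL, Ivan)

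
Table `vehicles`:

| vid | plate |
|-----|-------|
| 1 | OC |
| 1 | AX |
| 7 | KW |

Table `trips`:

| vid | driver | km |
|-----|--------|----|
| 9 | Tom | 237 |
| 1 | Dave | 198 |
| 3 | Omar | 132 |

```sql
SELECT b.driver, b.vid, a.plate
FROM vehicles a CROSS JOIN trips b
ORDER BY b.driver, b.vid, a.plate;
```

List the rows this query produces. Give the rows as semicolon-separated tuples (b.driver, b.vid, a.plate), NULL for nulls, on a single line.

(Dave, 1, AX); (Dave, 1, KW); (Dave, 1, OC); (Omar, 3, AX); (Omar, 3, KW); (Omar, 3, OC); (Tom, 9, AX); (Tom, 9, KW); (Tom, 9, OC)

CROSS JOIN pairs every row of `vehicles` with every row of `trips`: 3 × 3 = 9 rows.
After projecting and ordering:
b.driver | b.vid | a.plate
Dave | 1 | AX
Dave | 1 | KW
Dave | 1 | OC
Omar | 3 | AX
Omar | 3 | KW
Omar | 3 | OC
Tom | 9 | AX
Tom | 9 | KW
Tom | 9 | OC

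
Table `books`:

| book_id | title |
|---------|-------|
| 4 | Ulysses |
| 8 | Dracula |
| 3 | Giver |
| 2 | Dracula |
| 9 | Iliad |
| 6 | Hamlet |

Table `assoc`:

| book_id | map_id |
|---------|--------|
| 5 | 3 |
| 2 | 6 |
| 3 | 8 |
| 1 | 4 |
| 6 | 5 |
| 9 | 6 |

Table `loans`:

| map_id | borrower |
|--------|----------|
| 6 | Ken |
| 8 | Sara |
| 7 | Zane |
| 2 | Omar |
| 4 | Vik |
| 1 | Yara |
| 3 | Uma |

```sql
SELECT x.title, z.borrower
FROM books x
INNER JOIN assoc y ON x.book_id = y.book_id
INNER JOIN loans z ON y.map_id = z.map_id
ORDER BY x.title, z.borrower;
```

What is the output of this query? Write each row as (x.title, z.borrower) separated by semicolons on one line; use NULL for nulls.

(Dracula, Ken); (Giver, Sara); (Iliad, Ken)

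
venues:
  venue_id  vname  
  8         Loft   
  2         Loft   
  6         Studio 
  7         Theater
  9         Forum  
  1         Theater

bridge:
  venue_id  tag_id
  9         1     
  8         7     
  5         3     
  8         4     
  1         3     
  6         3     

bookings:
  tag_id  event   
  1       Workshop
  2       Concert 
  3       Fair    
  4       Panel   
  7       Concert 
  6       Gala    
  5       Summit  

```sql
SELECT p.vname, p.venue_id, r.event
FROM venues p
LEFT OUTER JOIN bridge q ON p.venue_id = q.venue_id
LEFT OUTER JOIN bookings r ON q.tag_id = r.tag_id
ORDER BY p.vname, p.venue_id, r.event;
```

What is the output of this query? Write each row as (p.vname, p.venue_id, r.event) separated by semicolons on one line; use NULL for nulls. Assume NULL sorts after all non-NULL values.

(Forum, 9, Workshop); (Loft, 2, NULL); (Loft, 8, Concert); (Loft, 8, Panel); (Studio, 6, Fair); (Theater, 1, Fair); (Theater, 7, NULL)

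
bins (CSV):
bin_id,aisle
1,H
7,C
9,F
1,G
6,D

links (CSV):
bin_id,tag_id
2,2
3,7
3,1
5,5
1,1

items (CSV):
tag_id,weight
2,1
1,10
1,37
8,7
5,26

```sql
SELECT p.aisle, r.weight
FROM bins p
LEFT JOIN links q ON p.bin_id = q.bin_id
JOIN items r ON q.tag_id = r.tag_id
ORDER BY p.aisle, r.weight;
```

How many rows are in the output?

4

Evaluate left to right. First `bins p LEFT JOIN links q` on bin_id: 5 row(s).
Then INNER JOIN `items r` on tag_id: keep only rows whose q.tag_id appears in r.
Result: 4 row(s).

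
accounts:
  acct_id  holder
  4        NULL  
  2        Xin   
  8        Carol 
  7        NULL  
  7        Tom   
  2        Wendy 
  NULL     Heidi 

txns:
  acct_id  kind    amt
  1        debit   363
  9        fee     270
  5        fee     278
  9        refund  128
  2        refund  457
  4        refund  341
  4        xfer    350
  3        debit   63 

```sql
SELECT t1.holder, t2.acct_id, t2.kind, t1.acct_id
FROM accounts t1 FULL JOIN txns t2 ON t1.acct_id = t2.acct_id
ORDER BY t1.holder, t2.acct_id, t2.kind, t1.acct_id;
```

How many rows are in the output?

13

FULL OUTER JOIN keeps every row from both sides; unmatched rows get NULL for the other side's columns.
Matching on t1.acct_id = t2.acct_id. A NULL in a compared column never satisfies the condition.
- t1 row (acct_id=4): matches 2 t2 row(s) → 2 output row(s).
- t1 row (acct_id=2): matches 1 t2 row(s) → 1 output row(s).
- t1 row (acct_id=8): no match → kept, t2 columns NULL.
- t1 row (acct_id=7): no match → kept, t2 columns NULL.
- t1 row (acct_id=7): no match → kept, t2 columns NULL.
- t1 row (acct_id=2): matches 1 t2 row(s) → 1 output row(s).
- t1 row (acct_id=NULL): no match → kept, t2 columns NULL.
- 5 row(s) from t2 found no t1 partner → padded with NULL.
Total: 4 matched + 9 padded = 13 rows.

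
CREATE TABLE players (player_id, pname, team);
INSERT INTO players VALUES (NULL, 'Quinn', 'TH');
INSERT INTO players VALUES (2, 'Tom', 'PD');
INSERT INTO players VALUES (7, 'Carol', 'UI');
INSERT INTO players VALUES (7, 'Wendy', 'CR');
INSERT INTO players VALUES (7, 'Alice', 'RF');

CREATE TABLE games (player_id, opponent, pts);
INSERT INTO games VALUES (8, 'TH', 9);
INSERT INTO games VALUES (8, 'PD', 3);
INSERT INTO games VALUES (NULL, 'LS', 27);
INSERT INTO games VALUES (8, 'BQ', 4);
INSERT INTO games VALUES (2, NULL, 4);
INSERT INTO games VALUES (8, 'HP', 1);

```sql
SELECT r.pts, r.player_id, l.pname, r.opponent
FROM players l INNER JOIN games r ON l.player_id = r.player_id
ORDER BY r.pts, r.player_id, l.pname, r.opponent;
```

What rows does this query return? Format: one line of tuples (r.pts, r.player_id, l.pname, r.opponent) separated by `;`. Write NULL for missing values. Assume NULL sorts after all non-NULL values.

INNER JOIN keeps only pairs where the ON condition holds.
Matching on l.player_id = r.player_id. A NULL in a compared column never satisfies the condition.
- l row (player_id=NULL): no match → dropped.
- l row (player_id=2): matches 1 r row(s) → 1 output row(s).
- l row (player_id=7): no match → dropped.
- l row (player_id=7): no match → dropped.
- l row (player_id=7): no match → dropped.
After projecting and ordering:
r.pts | r.player_id | l.pname | r.opponent
4 | 2 | Tom | NULL

(4, 2, Tom, NULL)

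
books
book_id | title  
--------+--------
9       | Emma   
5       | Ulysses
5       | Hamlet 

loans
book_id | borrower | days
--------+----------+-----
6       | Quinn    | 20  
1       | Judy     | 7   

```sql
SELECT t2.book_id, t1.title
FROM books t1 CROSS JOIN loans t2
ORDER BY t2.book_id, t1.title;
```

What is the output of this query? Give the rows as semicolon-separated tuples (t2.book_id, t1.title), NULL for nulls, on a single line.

(1, Emma); (1, Hamlet); (1, Ulysses); (6, Emma); (6, Hamlet); (6, Ulysses)

CROSS JOIN pairs every row of `books` with every row of `loans`: 3 × 2 = 6 rows.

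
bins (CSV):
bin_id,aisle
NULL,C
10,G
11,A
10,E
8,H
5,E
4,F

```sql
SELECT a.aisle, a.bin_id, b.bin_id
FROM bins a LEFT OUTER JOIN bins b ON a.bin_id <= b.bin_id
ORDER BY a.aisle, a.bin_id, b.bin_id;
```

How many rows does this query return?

23

LEFT JOIN keeps every row from `bins a`; unmatched rows get NULL for `bins b`'s columns.
Matching on a.bin_id <= b.bin_id. A NULL in a compared column never satisfies the condition.
Matched pairs: 22; unmatched a rows kept: 1.
Total: 22 matched + 1 padded = 23 rows.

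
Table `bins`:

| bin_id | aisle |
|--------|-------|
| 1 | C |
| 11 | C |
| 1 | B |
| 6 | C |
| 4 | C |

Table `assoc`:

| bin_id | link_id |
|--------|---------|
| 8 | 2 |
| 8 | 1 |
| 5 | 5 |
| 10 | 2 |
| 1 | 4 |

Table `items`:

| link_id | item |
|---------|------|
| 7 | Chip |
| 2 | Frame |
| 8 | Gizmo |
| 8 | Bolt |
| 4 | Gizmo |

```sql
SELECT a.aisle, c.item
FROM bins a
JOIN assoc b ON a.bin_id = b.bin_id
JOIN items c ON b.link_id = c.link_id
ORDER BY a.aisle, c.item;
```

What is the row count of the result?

2

Joins associate left-to-right: bins INNER JOIN assoc on bin_id gives 2 intermediate row(s).
Then INNER JOIN `items c` on link_id: keep only rows whose b.link_id appears in c.
Result: 2 row(s).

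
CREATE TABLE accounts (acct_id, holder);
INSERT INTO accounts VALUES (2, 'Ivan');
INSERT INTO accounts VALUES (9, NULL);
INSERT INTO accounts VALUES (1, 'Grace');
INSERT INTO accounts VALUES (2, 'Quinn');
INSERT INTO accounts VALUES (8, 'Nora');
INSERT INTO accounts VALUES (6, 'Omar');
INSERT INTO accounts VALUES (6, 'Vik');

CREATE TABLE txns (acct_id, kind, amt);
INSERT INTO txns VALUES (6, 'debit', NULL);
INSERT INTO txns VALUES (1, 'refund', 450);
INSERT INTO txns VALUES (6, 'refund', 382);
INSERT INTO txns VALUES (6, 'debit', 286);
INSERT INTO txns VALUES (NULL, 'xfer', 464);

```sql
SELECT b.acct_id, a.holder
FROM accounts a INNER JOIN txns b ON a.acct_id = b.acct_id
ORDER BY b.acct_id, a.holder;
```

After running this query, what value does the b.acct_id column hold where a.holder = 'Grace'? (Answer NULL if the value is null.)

INNER JOIN keeps only pairs where the ON condition holds.
Matching on a.acct_id = b.acct_id. A NULL in a compared column never satisfies the condition.
- a (acct_id=2) has no partner → excluded.
- a (acct_id=9) has no partner → excluded.
- a (acct_id=1) pairs with 1 row(s) of b.
- a (acct_id=2) has no partner → excluded.
- a (acct_id=8) has no partner → excluded.
- a (acct_id=6) pairs with 3 row(s) of b.
- a (acct_id=6) pairs with 3 row(s) of b.

1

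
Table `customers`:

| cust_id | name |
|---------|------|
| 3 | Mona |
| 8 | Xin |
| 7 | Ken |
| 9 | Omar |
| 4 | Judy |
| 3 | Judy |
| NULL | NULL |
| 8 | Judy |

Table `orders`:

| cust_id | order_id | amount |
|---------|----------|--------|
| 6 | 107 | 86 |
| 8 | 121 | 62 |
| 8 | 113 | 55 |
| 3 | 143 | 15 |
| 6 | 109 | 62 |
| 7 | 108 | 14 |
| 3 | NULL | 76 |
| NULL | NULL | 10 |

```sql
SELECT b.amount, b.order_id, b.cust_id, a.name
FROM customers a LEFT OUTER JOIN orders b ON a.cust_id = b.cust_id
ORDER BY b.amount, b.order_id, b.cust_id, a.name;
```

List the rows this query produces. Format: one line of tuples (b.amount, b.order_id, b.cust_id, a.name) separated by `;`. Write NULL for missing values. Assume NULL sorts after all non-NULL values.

(14, 108, 7, Ken); (15, 143, 3, Judy); (15, 143, 3, Mona); (55, 113, 8, Judy); (55, 113, 8, Xin); (62, 121, 8, Judy); (62, 121, 8, Xin); (76, NULL, 3, Judy); (76, NULL, 3, Mona); (NULL, NULL, NULL, Judy); (NULL, NULL, NULL, Omar); (NULL, NULL, NULL, NULL)

LEFT JOIN keeps every row from `customers`; unmatched rows get NULL for `orders`'s columns.
Matching on a.cust_id = b.cust_id. A NULL in a compared column never satisfies the condition.
Matched pairs: 9; unmatched a rows kept: 3.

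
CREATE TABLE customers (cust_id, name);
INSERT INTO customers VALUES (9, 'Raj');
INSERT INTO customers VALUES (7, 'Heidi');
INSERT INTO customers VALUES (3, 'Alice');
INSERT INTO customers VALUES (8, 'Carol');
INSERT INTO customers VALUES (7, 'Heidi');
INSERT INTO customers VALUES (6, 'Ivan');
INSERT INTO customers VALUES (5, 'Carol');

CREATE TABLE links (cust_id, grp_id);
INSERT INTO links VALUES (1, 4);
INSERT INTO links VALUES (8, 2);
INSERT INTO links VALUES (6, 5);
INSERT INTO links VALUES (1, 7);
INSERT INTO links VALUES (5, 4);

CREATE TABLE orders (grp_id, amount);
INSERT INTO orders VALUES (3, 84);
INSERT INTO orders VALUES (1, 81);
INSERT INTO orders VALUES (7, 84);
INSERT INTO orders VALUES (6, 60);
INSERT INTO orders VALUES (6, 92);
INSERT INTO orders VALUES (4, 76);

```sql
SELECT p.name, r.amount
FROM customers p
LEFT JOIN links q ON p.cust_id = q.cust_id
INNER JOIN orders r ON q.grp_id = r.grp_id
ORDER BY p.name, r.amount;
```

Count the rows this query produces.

Evaluate left to right. First `customers p LEFT JOIN links q` on cust_id: 7 row(s).
Then INNER JOIN `orders r` on grp_id: keep only rows whose q.grp_id appears in r.
Result: 1 row(s).

1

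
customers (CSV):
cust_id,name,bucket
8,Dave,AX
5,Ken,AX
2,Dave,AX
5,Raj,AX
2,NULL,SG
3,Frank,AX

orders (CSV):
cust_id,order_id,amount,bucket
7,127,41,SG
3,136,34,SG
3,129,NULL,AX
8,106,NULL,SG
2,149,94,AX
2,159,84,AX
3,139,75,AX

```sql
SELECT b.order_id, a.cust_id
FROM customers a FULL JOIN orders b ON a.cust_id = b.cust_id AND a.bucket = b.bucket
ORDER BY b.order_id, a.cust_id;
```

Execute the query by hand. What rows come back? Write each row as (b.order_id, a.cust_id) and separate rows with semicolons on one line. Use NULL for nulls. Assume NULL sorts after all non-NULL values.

(106, NULL); (127, NULL); (129, 3); (136, NULL); (139, 3); (149, 2); (159, 2); (NULL, 2); (NULL, 5); (NULL, 5); (NULL, 8)

FULL OUTER JOIN keeps every row from both sides; unmatched rows get NULL for the other side's columns.
Matching on a.cust_id = b.cust_id AND a.bucket = b.bucket.
- a row (cust_id=8, bucket=AX): no match → kept, b columns NULL.
- a row (cust_id=5, bucket=AX): no match → kept, b columns NULL.
- a row (cust_id=2, bucket=AX): matches 2 b row(s) → 2 output row(s).
- a row (cust_id=5, bucket=AX): no match → kept, b columns NULL.
- a row (cust_id=2, bucket=SG): no match → kept, b columns NULL.
- a row (cust_id=3, bucket=AX): matches 2 b row(s) → 2 output row(s).
- plus 3 unmatched b row(s), each kept with NULL a columns.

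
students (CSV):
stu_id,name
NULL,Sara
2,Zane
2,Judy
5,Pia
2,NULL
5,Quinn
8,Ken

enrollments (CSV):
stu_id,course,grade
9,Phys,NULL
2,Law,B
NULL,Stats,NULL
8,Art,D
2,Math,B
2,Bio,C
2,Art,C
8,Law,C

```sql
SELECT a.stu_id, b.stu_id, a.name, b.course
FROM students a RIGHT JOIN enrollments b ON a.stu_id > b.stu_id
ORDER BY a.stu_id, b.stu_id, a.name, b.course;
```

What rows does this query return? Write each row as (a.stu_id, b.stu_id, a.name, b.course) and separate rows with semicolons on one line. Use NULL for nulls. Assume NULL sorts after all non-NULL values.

RIGHT JOIN keeps every row from `enrollments`; unmatched rows get NULL for `students`'s columns.
Matching on a.stu_id > b.stu_id. A NULL in a compared column never satisfies the condition.
- a (stu_id=NULL) has no partner in b.
- a (stu_id=2) has no partner in b.
- a (stu_id=2) has no partner in b.
- a (stu_id=5) pairs with 4 row(s) of b.
- a (stu_id=2) has no partner in b.
- a (stu_id=5) pairs with 4 row(s) of b.
- a (stu_id=8) pairs with 4 row(s) of b.
- plus 4 unmatched b row(s), each kept with NULL a columns.

(5, 2, Pia, Art); (5, 2, Pia, Bio); (5, 2, Pia, Law); (5, 2, Pia, Math); (5, 2, Quinn, Art); (5, 2, Quinn, Bio); (5, 2, Quinn, Law); (5, 2, Quinn, Math); (8, 2, Ken, Art); (8, 2, Ken, Bio); (8, 2, Ken, Law); (8, 2, Ken, Math); (NULL, 8, NULL, Art); (NULL, 8, NULL, Law); (NULL, 9, NULL, Phys); (NULL, NULL, NULL, Stats)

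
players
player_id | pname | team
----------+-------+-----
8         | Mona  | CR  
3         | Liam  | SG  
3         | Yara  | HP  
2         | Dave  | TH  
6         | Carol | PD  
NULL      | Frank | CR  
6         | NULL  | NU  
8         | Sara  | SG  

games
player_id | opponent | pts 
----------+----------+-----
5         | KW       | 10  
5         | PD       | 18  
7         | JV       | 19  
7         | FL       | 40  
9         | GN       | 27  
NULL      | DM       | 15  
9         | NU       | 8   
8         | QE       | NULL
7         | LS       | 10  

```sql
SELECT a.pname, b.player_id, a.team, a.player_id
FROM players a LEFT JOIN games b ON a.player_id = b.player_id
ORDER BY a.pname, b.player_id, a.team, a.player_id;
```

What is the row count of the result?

LEFT JOIN keeps every row from `players`; unmatched rows get NULL for `games`'s columns.
Matching on a.player_id = b.player_id. A NULL in a compared column never satisfies the condition.
Matched pairs: 2; unmatched a rows kept: 6.
Total: 2 matched + 6 padded = 8 rows.

8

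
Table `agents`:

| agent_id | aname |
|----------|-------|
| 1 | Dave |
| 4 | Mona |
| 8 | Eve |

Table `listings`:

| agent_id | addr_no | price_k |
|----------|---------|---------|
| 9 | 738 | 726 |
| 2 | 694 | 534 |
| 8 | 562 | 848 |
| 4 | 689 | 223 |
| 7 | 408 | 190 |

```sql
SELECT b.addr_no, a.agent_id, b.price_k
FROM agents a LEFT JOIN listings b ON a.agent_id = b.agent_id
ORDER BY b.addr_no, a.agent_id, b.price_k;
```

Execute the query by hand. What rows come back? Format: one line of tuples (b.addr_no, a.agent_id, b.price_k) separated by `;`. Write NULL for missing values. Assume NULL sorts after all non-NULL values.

LEFT JOIN keeps every row from `agents`; unmatched rows get NULL for `listings`'s columns.
Matching on a.agent_id = b.agent_id.
Matched pairs: 2; unmatched a rows kept: 1.

(562, 8, 848); (689, 4, 223); (NULL, 1, NULL)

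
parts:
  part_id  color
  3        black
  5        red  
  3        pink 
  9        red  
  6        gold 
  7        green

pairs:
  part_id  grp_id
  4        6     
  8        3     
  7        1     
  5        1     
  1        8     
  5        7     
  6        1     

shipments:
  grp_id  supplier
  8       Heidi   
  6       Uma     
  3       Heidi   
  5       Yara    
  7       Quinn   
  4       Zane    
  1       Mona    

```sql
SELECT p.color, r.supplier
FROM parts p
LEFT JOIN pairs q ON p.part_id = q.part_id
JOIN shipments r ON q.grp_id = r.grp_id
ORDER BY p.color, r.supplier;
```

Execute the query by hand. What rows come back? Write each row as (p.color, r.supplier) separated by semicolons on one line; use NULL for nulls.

(gold, Mona); (green, Mona); (red, Mona); (red, Quinn)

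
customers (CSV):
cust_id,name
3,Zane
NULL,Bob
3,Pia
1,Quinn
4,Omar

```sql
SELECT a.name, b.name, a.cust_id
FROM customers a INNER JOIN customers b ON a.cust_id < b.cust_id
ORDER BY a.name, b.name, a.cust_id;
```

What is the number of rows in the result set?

5

INNER JOIN keeps only pairs where the ON condition holds.
Matching on a.cust_id < b.cust_id. A NULL in a compared column never satisfies the condition.
- a row (cust_id=3): matches 1 b row(s) → 1 output row(s).
- a row (cust_id=NULL): no match → dropped.
- a row (cust_id=3): matches 1 b row(s) → 1 output row(s).
- a row (cust_id=1): matches 3 b row(s) → 3 output row(s).
- a row (cust_id=4): no match → dropped.
Total: 5 rows.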